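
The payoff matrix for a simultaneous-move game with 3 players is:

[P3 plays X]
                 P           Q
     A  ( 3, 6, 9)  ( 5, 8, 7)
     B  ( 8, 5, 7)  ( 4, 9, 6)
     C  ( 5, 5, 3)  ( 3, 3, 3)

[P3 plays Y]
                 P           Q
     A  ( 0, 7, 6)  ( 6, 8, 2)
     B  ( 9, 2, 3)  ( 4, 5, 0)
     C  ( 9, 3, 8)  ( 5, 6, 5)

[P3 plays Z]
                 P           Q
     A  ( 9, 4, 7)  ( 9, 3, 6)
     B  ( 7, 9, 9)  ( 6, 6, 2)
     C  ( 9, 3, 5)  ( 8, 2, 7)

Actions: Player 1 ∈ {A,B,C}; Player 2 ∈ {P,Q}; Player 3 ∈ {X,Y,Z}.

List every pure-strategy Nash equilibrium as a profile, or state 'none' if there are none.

(A,P,X): not NE [P1→B gives 8>3; P2→Q gives 8>6]
(A,P,Y): not NE [P1→C gives 9>0; P2→Q gives 8>7; P3→X gives 9>6]
(A,P,Z): not NE [P3→X gives 9>7]
(A,Q,X): NE
(A,Q,Y): not NE [P3→X gives 7>2]
(A,Q,Z): not NE [P2→P gives 4>3; P3→X gives 7>6]
(B,P,X): not NE [P2→Q gives 9>5; P3→Z gives 9>7]
(B,P,Y): not NE [P2→Q gives 5>2; P3→Z gives 9>3]
(B,P,Z): not NE [P1→C gives 9>7]
(B,Q,X): not NE [P1→A gives 5>4]
(B,Q,Y): not NE [P1→A gives 6>4; P3→X gives 6>0]
(B,Q,Z): not NE [P1→A gives 9>6; P2→P gives 9>6; P3→X gives 6>2]
(C,P,X): not NE [P1→B gives 8>5; P3→Y gives 8>3]
(C,P,Y): not NE [P2→Q gives 6>3]
(C,P,Z): not NE [P3→Y gives 8>5]
(C,Q,X): not NE [P1→A gives 5>3; P2→P gives 5>3; P3→Z gives 7>3]
(C,Q,Y): not NE [P1→A gives 6>5; P3→Z gives 7>5]
(C,Q,Z): not NE [P1→A gives 9>8; P2→P gives 3>2]

PSNE = {(A,Q,X)}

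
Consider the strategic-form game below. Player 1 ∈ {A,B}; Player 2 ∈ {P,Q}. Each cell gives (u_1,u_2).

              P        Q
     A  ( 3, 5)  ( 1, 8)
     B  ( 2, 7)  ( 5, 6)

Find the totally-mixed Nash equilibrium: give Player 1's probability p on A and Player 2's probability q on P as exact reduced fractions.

p=1/4, q=4/5

P1 indiff ⇒ q·3+(1-q)·1 = q·2+(1-q)·5 ⇒ q(1) = (1-q)(4) ⇒ q = 4/5
P2 indiff ⇒ p·5+(1-p)·7 = p·8+(1-p)·6 ⇒ p(-3) = (1-p)(-1) ⇒ p = 1/4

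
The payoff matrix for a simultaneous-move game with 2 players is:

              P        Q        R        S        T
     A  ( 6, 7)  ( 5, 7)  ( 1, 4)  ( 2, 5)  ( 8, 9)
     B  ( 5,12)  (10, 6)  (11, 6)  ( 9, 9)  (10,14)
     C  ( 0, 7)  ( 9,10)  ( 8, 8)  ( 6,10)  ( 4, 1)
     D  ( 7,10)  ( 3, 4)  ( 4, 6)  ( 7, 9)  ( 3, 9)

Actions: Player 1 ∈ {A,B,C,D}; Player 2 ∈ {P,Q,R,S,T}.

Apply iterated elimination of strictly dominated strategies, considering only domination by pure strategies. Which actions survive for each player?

Survivors P1:{A,B,D} P2:{P,T}

P1 drop C (B beats it: P:5>0 Q:10>9 R:11>8 S:9>6 T:10>4)
P2 drop Q (T beats it: A:9>7 B:14>6 D:9>4)
P2 drop R (P beats it: A:7>4 B:12>6 D:10>6)
P2 drop S (P beats it: A:7>5 B:12>9 D:10>9)
P1→{A,B,D} P2→{P,T}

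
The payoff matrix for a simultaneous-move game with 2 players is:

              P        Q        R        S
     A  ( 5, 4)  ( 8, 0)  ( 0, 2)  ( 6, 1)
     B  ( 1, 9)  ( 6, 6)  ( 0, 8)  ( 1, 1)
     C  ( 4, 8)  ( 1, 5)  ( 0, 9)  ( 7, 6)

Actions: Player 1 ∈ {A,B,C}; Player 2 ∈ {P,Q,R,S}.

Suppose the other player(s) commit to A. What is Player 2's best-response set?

u_2(P vs A) = 4
u_2(Q vs A) = 0
u_2(R vs A) = 2
u_2(S vs A) = 1
max payoff 4 at {P}

BR_2 = {P}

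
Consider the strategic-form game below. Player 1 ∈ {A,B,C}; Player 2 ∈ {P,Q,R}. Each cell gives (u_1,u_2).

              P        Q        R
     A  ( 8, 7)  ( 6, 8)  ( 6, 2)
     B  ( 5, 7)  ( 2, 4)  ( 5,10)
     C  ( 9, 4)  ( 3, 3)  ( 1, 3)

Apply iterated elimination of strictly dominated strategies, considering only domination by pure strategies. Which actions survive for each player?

P1 drop B (A beats it: P:8>5 Q:6>2 R:6>5)
P2 drop R (P beats it: A:7>2 C:4>3)
P1→{A,C} P2→{P,Q}

Remaining: P1:{A,C} P2:{P,Q}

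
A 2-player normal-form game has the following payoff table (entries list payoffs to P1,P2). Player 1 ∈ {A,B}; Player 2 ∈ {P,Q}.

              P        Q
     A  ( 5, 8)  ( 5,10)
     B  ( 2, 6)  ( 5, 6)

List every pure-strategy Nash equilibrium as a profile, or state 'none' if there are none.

(A,P): not NE [P2→Q gives 10>8]
(A,Q): NE
(B,P): not NE [P1→A gives 5>2]
(B,Q): NE

PSNE = {(A,Q), (B,Q)}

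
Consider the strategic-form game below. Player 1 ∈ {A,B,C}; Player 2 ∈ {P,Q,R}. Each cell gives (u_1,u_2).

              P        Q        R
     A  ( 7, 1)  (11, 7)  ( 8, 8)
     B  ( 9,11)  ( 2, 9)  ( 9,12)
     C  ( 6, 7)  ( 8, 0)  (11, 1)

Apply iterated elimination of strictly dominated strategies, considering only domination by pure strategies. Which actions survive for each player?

Remaining: P1:{B,C} P2:{P,R}

P2 drop Q (R beats it: A:8>7 B:12>9 C:1>0)
P1 drop A (B beats it: P:9>7 R:9>8)
P1→{B,C} P2→{P,R}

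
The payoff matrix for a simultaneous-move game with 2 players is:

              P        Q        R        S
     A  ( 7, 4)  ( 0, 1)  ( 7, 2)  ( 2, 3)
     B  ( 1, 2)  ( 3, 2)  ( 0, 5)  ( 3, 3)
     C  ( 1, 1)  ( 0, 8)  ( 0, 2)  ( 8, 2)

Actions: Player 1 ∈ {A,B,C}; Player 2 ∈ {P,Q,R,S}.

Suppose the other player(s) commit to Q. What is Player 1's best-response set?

P1 best: {B}

u_1(A vs Q) = 0
u_1(B vs Q) = 3
u_1(C vs Q) = 0
max payoff 3 at {B}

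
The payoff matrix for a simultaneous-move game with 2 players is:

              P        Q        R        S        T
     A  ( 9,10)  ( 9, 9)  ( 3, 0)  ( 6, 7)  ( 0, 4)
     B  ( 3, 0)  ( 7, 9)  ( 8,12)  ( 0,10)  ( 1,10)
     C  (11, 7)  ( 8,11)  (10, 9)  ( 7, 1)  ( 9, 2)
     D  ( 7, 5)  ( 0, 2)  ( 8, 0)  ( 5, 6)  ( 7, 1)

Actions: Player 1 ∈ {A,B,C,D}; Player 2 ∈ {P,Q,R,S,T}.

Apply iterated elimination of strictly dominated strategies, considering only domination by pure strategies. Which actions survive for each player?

Survivors P1:{A,C} P2:{P,Q}

P1 drop B (C beats it: P:11>3 Q:8>7 R:10>8 S:7>0 T:9>1)
P1 drop D (C beats it: P:11>7 Q:8>0 R:10>8 S:7>5 T:9>7)
P2 drop R (Q beats it: A:9>0 C:11>9)
P2 drop S (P beats it: A:10>7 C:7>1)
P2 drop T (P beats it: A:10>4 C:7>2)
P1→{A,C} P2→{P,Q}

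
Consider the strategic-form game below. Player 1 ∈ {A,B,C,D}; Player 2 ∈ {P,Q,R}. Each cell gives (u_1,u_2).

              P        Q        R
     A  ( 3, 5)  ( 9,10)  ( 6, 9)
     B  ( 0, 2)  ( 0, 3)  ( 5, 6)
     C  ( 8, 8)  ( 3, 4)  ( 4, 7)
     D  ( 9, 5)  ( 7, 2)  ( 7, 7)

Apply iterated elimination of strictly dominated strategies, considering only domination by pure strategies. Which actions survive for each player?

P1 drop B (A beats it: P:3>0 Q:9>0 R:6>5)
P1 drop C (D beats it: P:9>8 Q:7>3 R:7>4)
P2 drop P (R beats it: A:9>5 D:7>5)
P1→{A,D} P2→{Q,R}

Survivors P1:{A,D} P2:{Q,R}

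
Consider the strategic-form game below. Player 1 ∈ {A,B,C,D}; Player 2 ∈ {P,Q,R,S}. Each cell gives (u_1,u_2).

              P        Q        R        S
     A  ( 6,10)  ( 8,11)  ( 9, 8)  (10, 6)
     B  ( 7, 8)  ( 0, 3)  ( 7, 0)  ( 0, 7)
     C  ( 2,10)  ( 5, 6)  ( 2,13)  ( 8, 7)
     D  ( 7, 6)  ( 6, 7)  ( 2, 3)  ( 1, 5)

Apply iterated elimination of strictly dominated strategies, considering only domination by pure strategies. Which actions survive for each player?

P1 drop C (A beats it: P:6>2 Q:8>5 R:9>2 S:10>8)
P2 drop R (P beats it: A:10>8 B:8>0 D:6>3)
P2 drop S (P beats it: A:10>6 B:8>7 D:6>5)
P1→{A,B,D} P2→{P,Q}

IESDS → P1:{A,B,D} P2:{P,Q}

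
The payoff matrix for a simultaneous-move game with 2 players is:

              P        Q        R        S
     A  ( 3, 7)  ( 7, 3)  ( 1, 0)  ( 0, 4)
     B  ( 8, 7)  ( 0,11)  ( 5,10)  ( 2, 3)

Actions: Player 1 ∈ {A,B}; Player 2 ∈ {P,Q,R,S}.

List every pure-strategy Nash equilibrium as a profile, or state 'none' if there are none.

No pure NE.

(A,P): not NE [P1→B gives 8>3]
(A,Q): not NE [P2→P gives 7>3]
(A,R): not NE [P1→B gives 5>1; P2→P gives 7>0]
(A,S): not NE [P1→B gives 2>0; P2→P gives 7>4]
(B,P): not NE [P2→Q gives 11>7]
(B,Q): not NE [P1→A gives 7>0]
(B,R): not NE [P2→Q gives 11>10]
(B,S): not NE [P2→Q gives 11>3]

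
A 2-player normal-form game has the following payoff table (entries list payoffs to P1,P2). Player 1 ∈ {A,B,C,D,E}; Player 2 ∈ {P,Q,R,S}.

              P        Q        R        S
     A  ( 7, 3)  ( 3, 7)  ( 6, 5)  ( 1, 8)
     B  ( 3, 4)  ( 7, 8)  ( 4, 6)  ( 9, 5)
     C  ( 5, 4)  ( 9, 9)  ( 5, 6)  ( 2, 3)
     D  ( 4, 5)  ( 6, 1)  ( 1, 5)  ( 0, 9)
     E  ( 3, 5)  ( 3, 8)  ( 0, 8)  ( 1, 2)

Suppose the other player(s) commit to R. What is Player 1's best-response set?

BR_1 = {A}

u_1(A vs R) = 6
u_1(B vs R) = 4
u_1(C vs R) = 5
u_1(D vs R) = 1
u_1(E vs R) = 0
max payoff 6 at {A}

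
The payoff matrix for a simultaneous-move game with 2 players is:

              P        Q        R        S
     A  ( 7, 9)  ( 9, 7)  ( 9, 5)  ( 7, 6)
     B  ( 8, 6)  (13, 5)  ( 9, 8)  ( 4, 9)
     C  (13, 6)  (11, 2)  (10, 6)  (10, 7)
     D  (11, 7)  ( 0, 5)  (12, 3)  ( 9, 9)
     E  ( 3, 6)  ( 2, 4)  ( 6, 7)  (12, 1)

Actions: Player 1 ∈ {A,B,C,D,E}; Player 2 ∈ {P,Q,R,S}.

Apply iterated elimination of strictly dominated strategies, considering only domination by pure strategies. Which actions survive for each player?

P1 drop A (C beats it: P:13>7 Q:11>9 R:10>9 S:10>7)
P2 drop Q (P beats it: B:6>5 C:6>2 D:7>5 E:6>4)
P1 drop B (C beats it: P:13>8 R:10>9 S:10>4)
P1→{C,D,E} P2→{P,R,S}

Remaining: P1:{C,D,E} P2:{P,R,S}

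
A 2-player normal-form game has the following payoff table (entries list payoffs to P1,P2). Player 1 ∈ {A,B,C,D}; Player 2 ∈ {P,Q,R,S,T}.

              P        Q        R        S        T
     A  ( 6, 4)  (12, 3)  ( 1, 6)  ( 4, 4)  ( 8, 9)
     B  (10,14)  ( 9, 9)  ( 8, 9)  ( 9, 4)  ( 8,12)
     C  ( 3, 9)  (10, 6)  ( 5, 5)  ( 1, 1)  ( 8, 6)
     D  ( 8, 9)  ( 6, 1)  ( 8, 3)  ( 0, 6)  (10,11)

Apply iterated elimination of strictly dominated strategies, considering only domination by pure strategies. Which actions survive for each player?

P2 drop Q (P beats it: A:4>3 B:14>9 C:9>6 D:9>1)
P2 drop R (T beats it: A:9>6 B:12>9 C:6>5 D:11>3)
P2 drop S (T beats it: A:9>4 B:12>4 C:6>1 D:11>6)
P1 drop A (D beats it: P:8>6 T:10>8)
P1 drop C (D beats it: P:8>3 T:10>8)
P1→{B,D} P2→{P,T}

IESDS → P1:{B,D} P2:{P,T}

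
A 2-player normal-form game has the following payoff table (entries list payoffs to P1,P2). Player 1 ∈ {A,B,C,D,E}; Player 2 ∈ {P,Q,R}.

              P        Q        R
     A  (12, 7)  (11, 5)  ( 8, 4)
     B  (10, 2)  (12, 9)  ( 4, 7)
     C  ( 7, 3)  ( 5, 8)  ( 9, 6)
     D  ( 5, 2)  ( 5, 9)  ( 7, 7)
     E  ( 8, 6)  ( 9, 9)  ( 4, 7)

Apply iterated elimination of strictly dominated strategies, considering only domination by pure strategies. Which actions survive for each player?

P1 drop D (A beats it: P:12>5 Q:11>5 R:8>7)
P1 drop E (A beats it: P:12>8 Q:11>9 R:8>4)
P2 drop R (Q beats it: A:5>4 B:9>7 C:8>6)
P1 drop C (A beats it: P:12>7 Q:11>5)
P1→{A,B} P2→{P,Q}

IESDS → P1:{A,B} P2:{P,Q}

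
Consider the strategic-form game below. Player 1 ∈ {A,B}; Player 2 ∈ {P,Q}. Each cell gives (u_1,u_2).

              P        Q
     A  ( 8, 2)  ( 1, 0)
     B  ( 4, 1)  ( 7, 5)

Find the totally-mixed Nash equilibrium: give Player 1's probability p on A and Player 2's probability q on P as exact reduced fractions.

P1 indiff ⇒ q·8+(1-q)·1 = q·4+(1-q)·7 ⇒ q(4) = (1-q)(6) ⇒ q = 3/5
P2 indiff ⇒ p·2+(1-p)·1 = p·0+(1-p)·5 ⇒ p(2) = (1-p)(4) ⇒ p = 2/3

P1 mixes 2/3 on A; P2 mixes 3/5 on P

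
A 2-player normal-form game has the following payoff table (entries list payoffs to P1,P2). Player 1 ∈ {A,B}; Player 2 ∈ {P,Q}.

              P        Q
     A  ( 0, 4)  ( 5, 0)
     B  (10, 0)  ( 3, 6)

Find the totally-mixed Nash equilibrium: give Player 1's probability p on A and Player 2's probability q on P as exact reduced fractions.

p=3/5, q=1/6

P1 indiff ⇒ q·0+(1-q)·5 = q·10+(1-q)·3 ⇒ q(-10) = (1-q)(-2) ⇒ q = 1/6
P2 indiff ⇒ p·4+(1-p)·0 = p·0+(1-p)·6 ⇒ p(4) = (1-p)(6) ⇒ p = 3/5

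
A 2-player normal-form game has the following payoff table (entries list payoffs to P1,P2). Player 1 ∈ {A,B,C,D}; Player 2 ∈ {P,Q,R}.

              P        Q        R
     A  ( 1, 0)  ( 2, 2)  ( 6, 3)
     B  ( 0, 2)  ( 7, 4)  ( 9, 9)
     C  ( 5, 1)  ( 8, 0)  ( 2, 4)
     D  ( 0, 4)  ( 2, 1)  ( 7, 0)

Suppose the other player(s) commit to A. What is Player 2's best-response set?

BR_2 = {R}

u_2(P vs A) = 0
u_2(Q vs A) = 2
u_2(R vs A) = 3
max payoff 3 at {R}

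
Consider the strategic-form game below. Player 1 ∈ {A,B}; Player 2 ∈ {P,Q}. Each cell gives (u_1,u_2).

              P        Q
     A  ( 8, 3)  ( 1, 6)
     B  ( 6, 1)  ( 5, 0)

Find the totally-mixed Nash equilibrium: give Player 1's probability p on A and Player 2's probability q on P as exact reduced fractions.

P1 indiff ⇒ q·8+(1-q)·1 = q·6+(1-q)·5 ⇒ q(2) = (1-q)(4) ⇒ q = 2/3
P2 indiff ⇒ p·3+(1-p)·1 = p·6+(1-p)·0 ⇒ p(-3) = (1-p)(-1) ⇒ p = 1/4

(p,q) = (1/4, 2/3)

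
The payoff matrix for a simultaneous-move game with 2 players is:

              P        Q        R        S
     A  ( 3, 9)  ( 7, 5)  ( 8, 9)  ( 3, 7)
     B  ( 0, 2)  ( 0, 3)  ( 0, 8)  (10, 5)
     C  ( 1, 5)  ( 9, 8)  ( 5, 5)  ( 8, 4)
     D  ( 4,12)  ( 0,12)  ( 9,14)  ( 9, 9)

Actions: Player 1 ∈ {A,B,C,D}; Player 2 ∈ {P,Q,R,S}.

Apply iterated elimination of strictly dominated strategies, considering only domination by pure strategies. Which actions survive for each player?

P2 drop S (R beats it: A:9>7 B:8>5 C:5>4 D:14>9)
P1 drop B (A beats it: P:3>0 Q:7>0 R:8>0)
P1→{A,C,D} P2→{P,Q,R}

IESDS → P1:{A,C,D} P2:{P,Q,R}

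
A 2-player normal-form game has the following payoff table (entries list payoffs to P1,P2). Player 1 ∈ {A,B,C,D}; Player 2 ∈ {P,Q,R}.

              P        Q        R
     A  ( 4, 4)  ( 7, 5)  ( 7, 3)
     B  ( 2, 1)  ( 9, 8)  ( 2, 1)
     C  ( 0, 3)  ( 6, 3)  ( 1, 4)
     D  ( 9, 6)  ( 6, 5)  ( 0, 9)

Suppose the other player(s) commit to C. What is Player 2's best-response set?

u_2(P vs C) = 3
u_2(Q vs C) = 3
u_2(R vs C) = 4
max payoff 4 at {R}

P2 best: {R}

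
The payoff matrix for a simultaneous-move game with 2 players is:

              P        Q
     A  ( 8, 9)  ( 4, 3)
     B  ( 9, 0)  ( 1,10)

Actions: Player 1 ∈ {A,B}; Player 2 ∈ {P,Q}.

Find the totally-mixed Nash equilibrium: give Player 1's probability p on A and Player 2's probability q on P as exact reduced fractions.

p=5/8, q=3/4

P1 indiff ⇒ q·8+(1-q)·4 = q·9+(1-q)·1 ⇒ q(-1) = (1-q)(-3) ⇒ q = 3/4
P2 indiff ⇒ p·9+(1-p)·0 = p·3+(1-p)·10 ⇒ p(6) = (1-p)(10) ⇒ p = 5/8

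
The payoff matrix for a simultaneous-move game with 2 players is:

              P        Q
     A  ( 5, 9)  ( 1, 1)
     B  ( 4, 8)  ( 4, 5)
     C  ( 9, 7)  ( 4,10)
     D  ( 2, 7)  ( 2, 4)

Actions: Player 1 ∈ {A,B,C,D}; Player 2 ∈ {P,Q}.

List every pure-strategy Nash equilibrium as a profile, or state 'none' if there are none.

PSNE = {(C,Q)}

(A,P): not NE [P1→C gives 9>5]
(A,Q): not NE [P1→C gives 4>1; P2→P gives 9>1]
(B,P): not NE [P1→C gives 9>4]
(B,Q): not NE [P2→P gives 8>5]
(C,P): not NE [P2→Q gives 10>7]
(C,Q): NE
(D,P): not NE [P1→C gives 9>2]
(D,Q): not NE [P1→C gives 4>2; P2→P gives 7>4]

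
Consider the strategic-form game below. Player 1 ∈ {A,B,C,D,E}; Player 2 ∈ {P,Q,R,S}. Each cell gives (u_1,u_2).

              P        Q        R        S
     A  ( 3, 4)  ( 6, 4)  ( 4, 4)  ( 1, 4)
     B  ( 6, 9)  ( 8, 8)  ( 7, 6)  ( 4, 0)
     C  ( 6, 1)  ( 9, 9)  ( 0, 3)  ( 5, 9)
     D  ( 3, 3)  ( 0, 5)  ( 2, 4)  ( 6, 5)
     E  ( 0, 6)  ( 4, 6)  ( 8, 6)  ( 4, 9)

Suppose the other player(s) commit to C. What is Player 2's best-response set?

P2 best: {Q,S}

u_2(P vs C) = 1
u_2(Q vs C) = 9
u_2(R vs C) = 3
u_2(S vs C) = 9
max payoff 9 at {Q,S}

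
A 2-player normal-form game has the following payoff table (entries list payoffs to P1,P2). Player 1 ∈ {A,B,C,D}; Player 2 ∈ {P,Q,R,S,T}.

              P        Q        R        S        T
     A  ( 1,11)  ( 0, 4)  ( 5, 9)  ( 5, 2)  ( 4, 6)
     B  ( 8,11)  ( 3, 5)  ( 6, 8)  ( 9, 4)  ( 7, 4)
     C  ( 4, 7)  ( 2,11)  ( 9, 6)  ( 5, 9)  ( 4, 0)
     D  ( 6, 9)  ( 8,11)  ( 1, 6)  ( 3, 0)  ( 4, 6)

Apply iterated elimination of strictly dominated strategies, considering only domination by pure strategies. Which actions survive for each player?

Survivors P1:{B,D} P2:{P,Q}

P1 drop A (B beats it: P:8>1 Q:3>0 R:6>5 S:9>5 T:7>4)
P2 drop R (P beats it: B:11>8 C:7>6 D:9>6)
P1 drop C (B beats it: P:8>4 Q:3>2 S:9>5 T:7>4)
P2 drop S (P beats it: B:11>4 D:9>0)
P2 drop T (P beats it: B:11>4 D:9>6)
P1→{B,D} P2→{P,Q}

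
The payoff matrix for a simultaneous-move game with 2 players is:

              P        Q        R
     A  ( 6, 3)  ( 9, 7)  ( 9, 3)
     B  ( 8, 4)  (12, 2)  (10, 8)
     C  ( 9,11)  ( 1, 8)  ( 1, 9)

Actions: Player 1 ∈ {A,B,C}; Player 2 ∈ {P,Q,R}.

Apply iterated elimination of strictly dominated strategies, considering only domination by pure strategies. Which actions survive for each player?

P1 drop A (B beats it: P:8>6 Q:12>9 R:10>9)
P2 drop Q (P beats it: B:4>2 C:11>8)
P1→{B,C} P2→{P,R}

Survivors P1:{B,C} P2:{P,R}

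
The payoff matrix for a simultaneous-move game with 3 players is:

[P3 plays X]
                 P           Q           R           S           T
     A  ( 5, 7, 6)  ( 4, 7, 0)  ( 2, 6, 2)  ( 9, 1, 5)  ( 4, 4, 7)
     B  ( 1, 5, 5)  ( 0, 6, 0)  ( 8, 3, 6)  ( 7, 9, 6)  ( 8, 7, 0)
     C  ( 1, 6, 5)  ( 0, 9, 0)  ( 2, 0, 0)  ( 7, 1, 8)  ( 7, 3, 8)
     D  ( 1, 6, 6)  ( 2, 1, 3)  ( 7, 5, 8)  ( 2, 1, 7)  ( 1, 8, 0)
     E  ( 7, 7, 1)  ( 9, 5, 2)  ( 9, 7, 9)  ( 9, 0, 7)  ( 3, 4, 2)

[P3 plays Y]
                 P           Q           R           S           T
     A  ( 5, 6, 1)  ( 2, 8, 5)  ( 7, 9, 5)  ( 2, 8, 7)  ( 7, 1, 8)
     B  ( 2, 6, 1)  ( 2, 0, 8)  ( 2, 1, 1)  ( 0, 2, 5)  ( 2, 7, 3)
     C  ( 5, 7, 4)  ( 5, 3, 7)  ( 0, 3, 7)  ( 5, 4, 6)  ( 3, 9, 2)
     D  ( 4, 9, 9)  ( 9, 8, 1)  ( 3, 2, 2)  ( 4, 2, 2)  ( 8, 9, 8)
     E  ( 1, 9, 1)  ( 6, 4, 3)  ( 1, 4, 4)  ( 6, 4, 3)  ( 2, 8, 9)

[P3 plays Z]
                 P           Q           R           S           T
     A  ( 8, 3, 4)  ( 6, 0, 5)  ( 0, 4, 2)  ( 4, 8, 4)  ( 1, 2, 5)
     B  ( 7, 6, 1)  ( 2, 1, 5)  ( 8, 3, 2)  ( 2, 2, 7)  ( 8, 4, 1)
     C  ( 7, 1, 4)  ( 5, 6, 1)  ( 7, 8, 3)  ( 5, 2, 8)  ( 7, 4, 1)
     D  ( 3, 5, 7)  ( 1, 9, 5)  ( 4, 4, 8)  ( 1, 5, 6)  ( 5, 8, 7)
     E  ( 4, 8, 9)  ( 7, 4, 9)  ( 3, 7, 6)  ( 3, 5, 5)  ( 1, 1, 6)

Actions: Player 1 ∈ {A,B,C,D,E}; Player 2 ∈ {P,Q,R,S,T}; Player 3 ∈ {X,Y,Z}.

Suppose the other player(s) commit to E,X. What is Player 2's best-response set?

BR_2 = {P,R}

u_2(P vs E,X) = 7
u_2(Q vs E,X) = 5
u_2(R vs E,X) = 7
u_2(S vs E,X) = 0
u_2(T vs E,X) = 4
max payoff 7 at {P,R}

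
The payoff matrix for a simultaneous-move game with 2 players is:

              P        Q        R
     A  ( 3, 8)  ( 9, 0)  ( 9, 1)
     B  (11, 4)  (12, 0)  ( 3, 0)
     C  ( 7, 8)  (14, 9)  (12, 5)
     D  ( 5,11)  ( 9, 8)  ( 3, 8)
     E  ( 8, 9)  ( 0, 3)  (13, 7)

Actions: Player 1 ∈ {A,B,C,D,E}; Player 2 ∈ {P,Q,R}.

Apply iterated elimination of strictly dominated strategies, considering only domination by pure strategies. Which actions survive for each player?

Remaining: P1:{B,C} P2:{P,Q}

P1 drop A (C beats it: P:7>3 Q:14>9 R:12>9)
P1 drop D (C beats it: P:7>5 Q:14>9 R:12>3)
P2 drop R (P beats it: B:4>0 C:8>5 E:9>7)
P1 drop E (B beats it: P:11>8 Q:12>0)
P1→{B,C} P2→{P,Q}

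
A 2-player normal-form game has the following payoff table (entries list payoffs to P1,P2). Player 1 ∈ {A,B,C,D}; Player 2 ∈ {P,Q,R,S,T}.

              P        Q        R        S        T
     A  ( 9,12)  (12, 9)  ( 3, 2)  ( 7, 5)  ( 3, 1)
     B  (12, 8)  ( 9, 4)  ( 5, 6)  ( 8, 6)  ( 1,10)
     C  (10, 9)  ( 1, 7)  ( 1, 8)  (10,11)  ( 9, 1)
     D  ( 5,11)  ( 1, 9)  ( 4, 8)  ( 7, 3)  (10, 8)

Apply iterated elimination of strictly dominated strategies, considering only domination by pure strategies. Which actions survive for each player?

IESDS → P1:{B,C,D} P2:{P,S,T}

P2 drop Q (P beats it: A:12>9 B:8>4 C:9>7 D:11>9)
P2 drop R (P beats it: A:12>2 B:8>6 C:9>8 D:11>8)
P1 drop A (C beats it: P:10>9 S:10>7 T:9>3)
P1→{B,C,D} P2→{P,S,T}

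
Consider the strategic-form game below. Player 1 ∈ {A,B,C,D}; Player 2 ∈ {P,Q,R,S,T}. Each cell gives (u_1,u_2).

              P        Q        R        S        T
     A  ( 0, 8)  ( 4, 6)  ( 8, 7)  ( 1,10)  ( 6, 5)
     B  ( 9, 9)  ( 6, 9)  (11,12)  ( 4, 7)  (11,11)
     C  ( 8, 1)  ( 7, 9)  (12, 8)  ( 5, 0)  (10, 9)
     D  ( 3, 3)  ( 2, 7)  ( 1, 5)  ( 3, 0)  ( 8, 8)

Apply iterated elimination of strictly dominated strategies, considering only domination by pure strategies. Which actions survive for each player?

Survivors P1:{B,C} P2:{Q,R,T}

P1 drop A (B beats it: P:9>0 Q:6>4 R:11>8 S:4>1 T:11>6)
P1 drop D (B beats it: P:9>3 Q:6>2 R:11>1 S:4>3 T:11>8)
P2 drop P (R beats it: B:12>9 C:8>1)
P2 drop S (Q beats it: B:9>7 C:9>0)
P1→{B,C} P2→{Q,R,T}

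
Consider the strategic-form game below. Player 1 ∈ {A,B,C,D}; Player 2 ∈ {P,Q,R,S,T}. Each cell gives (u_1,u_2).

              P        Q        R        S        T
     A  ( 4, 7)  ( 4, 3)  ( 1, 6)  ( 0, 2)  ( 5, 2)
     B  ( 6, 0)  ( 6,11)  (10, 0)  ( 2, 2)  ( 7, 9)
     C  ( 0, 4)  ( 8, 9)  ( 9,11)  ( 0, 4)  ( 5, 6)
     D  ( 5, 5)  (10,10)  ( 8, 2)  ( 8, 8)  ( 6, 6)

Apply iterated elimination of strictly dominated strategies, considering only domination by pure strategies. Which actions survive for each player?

P1 drop A (B beats it: P:6>4 Q:6>4 R:10>1 S:2>0 T:7>5)
P2 drop P (Q beats it: B:11>0 C:9>4 D:10>5)
P2 drop S (Q beats it: B:11>2 C:9>4 D:10>8)
P2 drop T (Q beats it: B:11>9 C:9>6 D:10>6)
P1→{B,C,D} P2→{Q,R}

Survivors P1:{B,C,D} P2:{Q,R}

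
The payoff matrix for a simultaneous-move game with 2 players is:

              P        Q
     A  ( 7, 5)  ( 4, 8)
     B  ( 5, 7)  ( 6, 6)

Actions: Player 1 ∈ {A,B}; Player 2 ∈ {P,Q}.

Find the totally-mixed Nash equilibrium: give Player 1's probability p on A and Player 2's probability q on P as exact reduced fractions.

P1 indiff ⇒ q·7+(1-q)·4 = q·5+(1-q)·6 ⇒ q(2) = (1-q)(2) ⇒ q = 1/2
P2 indiff ⇒ p·5+(1-p)·7 = p·8+(1-p)·6 ⇒ p(-3) = (1-p)(-1) ⇒ p = 1/4

(p,q) = (1/4, 1/2)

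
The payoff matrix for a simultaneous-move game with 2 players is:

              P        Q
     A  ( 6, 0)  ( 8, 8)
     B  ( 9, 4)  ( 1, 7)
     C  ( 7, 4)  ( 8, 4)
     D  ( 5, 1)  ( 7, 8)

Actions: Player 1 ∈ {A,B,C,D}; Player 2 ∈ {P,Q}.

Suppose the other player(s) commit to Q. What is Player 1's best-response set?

u_1(A vs Q) = 8
u_1(B vs Q) = 1
u_1(C vs Q) = 8
u_1(D vs Q) = 7
max payoff 8 at {A,C}

BR_1 = {A,C}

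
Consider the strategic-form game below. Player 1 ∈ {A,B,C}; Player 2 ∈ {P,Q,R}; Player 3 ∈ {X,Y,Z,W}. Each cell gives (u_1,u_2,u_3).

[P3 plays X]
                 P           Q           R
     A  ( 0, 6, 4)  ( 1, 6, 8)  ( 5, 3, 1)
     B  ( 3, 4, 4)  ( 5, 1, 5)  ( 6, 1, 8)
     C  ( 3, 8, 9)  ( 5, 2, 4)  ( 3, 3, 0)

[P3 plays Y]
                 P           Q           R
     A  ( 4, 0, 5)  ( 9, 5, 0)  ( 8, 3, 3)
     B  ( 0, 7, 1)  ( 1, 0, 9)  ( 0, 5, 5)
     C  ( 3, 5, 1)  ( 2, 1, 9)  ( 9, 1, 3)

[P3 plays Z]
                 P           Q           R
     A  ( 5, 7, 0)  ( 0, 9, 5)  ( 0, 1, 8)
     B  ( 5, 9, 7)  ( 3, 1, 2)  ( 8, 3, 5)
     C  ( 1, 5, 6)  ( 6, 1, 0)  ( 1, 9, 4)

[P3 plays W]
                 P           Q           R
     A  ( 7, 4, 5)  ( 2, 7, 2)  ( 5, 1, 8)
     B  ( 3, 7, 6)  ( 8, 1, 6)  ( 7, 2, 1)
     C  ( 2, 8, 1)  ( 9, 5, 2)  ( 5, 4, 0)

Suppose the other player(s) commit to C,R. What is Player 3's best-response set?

P3 best: {Z}

u_3(X vs C,R) = 0
u_3(Y vs C,R) = 3
u_3(Z vs C,R) = 4
u_3(W vs C,R) = 0
max payoff 4 at {Z}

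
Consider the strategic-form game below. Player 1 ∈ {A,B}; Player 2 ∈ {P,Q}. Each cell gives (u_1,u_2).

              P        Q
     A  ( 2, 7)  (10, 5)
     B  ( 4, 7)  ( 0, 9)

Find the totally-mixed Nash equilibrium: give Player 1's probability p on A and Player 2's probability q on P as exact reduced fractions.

P1 indiff ⇒ q·2+(1-q)·10 = q·4+(1-q)·0 ⇒ q(-2) = (1-q)(-10) ⇒ q = 5/6
P2 indiff ⇒ p·7+(1-p)·7 = p·5+(1-p)·9 ⇒ p(2) = (1-p)(2) ⇒ p = 1/2

p=1/2, q=5/6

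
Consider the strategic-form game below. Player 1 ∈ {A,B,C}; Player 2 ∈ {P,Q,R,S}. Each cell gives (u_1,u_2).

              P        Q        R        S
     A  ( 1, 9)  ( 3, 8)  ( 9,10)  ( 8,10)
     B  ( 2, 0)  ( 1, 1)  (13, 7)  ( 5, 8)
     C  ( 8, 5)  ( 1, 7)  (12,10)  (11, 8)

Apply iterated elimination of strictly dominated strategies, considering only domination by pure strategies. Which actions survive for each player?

P2 drop P (R beats it: A:10>9 B:7>0 C:10>5)
P2 drop Q (R beats it: A:10>8 B:7>1 C:10>7)
P1 drop A (C beats it: R:12>9 S:11>8)
P1→{B,C} P2→{R,S}

IESDS → P1:{B,C} P2:{R,S}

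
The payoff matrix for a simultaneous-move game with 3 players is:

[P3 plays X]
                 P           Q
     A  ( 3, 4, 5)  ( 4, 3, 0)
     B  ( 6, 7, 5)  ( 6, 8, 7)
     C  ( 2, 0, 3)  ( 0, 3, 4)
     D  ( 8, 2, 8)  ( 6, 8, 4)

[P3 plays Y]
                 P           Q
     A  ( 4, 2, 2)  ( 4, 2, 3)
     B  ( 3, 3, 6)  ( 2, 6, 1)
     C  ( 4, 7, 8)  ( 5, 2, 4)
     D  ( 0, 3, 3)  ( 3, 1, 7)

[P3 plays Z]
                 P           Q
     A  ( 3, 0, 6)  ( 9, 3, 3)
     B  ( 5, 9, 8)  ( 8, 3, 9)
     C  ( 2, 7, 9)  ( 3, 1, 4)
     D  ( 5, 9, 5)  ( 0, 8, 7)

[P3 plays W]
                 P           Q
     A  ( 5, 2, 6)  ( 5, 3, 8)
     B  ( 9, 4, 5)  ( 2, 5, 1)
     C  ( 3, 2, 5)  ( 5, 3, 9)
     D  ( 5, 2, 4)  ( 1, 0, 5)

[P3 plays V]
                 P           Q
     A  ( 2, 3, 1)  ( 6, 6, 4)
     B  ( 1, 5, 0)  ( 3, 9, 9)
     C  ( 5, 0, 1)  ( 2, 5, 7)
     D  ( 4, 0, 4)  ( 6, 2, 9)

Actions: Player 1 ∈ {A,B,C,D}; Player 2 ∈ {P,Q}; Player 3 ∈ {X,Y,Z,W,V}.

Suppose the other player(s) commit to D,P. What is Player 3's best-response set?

P3 best: {X}

u_3(X vs D,P) = 8
u_3(Y vs D,P) = 3
u_3(Z vs D,P) = 5
u_3(W vs D,P) = 4
u_3(V vs D,P) = 4
max payoff 8 at {X}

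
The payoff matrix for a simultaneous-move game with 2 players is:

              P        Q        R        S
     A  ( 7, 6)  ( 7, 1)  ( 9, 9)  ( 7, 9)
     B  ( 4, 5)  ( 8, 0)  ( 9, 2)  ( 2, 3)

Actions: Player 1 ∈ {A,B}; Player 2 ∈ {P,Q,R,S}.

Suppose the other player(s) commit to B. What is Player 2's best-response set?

u_2(P vs B) = 5
u_2(Q vs B) = 0
u_2(R vs B) = 2
u_2(S vs B) = 3
max payoff 5 at {P}

P2 best: {P}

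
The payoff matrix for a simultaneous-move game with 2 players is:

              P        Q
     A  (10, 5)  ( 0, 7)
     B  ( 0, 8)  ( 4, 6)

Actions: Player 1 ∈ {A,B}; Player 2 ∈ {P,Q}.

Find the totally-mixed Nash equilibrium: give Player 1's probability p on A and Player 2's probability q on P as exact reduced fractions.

p=1/2, q=2/7

P1 indiff ⇒ q·10+(1-q)·0 = q·0+(1-q)·4 ⇒ q(10) = (1-q)(4) ⇒ q = 2/7
P2 indiff ⇒ p·5+(1-p)·8 = p·7+(1-p)·6 ⇒ p(-2) = (1-p)(-2) ⇒ p = 1/2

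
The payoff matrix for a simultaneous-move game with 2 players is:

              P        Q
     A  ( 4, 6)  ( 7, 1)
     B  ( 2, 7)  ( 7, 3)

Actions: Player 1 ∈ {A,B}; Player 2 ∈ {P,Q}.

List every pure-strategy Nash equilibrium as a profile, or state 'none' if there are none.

NE set: (A,P)

(A,P): NE
(A,Q): not NE [P2→P gives 6>1]
(B,P): not NE [P1→A gives 4>2]
(B,Q): not NE [P2→P gives 7>3]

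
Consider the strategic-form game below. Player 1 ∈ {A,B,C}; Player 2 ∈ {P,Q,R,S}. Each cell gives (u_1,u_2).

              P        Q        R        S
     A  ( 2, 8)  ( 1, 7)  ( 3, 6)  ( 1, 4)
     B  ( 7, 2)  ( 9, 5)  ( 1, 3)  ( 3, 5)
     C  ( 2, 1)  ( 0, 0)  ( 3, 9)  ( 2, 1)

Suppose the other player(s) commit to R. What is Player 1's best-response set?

P1 best: {A,C}

u_1(A vs R) = 3
u_1(B vs R) = 1
u_1(C vs R) = 3
max payoff 3 at {A,C}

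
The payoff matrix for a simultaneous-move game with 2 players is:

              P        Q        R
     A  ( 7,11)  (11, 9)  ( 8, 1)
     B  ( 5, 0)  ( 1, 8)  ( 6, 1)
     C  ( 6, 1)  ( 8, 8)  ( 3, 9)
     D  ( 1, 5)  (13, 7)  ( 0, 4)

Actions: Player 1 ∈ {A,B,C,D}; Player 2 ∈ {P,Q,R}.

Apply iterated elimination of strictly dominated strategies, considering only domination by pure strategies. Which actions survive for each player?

IESDS → P1:{A,D} P2:{P,Q}

P1 drop B (A beats it: P:7>5 Q:11>1 R:8>6)
P1 drop C (A beats it: P:7>6 Q:11>8 R:8>3)
P2 drop R (P beats it: A:11>1 D:5>4)
P1→{A,D} P2→{P,Q}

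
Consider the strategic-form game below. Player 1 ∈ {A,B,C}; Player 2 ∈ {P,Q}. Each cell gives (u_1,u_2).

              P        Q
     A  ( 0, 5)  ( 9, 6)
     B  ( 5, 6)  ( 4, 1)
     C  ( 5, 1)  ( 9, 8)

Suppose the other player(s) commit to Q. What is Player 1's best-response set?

u_1(A vs Q) = 9
u_1(B vs Q) = 4
u_1(C vs Q) = 9
max payoff 9 at {A,C}

BR_1 = {A,C}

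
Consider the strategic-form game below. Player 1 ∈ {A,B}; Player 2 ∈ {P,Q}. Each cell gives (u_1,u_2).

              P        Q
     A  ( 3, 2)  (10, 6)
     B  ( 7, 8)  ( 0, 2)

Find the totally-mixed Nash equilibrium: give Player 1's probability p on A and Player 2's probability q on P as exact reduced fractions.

P1 indiff ⇒ q·3+(1-q)·10 = q·7+(1-q)·0 ⇒ q(-4) = (1-q)(-10) ⇒ q = 5/7
P2 indiff ⇒ p·2+(1-p)·8 = p·6+(1-p)·2 ⇒ p(-4) = (1-p)(-6) ⇒ p = 3/5

p=3/5, q=5/7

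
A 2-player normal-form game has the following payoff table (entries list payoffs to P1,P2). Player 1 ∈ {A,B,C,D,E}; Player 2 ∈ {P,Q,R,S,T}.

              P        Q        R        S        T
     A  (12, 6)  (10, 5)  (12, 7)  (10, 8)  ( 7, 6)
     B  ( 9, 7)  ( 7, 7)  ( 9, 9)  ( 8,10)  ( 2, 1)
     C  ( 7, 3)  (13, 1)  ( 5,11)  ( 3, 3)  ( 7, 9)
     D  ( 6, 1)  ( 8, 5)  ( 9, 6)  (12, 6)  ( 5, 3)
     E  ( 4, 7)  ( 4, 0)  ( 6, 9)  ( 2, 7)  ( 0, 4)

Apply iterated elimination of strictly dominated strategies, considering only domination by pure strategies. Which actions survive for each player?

Remaining: P1:{A,D} P2:{R,S}

P1 drop B (A beats it: P:12>9 Q:10>7 R:12>9 S:10>8 T:7>2)
P1 drop E (A beats it: P:12>4 Q:10>4 R:12>6 S:10>2 T:7>0)
P2 drop P (R beats it: A:7>6 C:11>3 D:6>1)
P2 drop Q (R beats it: A:7>5 C:11>1 D:6>5)
P2 drop T (R beats it: A:7>6 C:11>9 D:6>3)
P1 drop C (A beats it: R:12>5 S:10>3)
P1→{A,D} P2→{R,S}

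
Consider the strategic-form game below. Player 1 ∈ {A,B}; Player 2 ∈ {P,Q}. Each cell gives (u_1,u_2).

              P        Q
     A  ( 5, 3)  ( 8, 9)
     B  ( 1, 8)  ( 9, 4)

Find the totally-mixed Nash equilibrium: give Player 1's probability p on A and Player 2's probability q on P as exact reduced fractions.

P1 indiff ⇒ q·5+(1-q)·8 = q·1+(1-q)·9 ⇒ q(4) = (1-q)(1) ⇒ q = 1/5
P2 indiff ⇒ p·3+(1-p)·8 = p·9+(1-p)·4 ⇒ p(-6) = (1-p)(-4) ⇒ p = 2/5

P1 mixes 2/5 on A; P2 mixes 1/5 on P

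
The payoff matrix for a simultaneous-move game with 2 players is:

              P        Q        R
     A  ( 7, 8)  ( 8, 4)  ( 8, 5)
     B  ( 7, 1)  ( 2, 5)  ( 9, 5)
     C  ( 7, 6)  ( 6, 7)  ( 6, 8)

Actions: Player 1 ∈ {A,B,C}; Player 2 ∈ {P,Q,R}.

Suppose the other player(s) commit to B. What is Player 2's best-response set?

BR_2 = {Q,R}

u_2(P vs B) = 1
u_2(Q vs B) = 5
u_2(R vs B) = 5
max payoff 5 at {Q,R}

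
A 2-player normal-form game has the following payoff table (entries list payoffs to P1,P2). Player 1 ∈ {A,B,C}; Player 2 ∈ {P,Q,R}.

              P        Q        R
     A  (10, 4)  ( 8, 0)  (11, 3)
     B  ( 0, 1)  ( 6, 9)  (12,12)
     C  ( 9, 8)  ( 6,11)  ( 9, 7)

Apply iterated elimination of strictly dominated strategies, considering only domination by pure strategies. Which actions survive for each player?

P1 drop C (A beats it: P:10>9 Q:8>6 R:11>9)
P2 drop Q (R beats it: A:3>0 B:12>9)
P1→{A,B} P2→{P,R}

IESDS → P1:{A,B} P2:{P,R}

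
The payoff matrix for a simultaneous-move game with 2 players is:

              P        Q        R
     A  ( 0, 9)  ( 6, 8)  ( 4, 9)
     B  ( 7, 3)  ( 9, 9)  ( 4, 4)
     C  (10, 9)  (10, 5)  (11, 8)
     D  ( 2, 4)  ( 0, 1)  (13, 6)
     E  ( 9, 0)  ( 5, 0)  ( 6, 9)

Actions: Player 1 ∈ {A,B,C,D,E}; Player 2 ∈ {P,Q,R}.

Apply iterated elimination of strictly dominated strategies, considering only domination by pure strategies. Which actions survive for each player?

P1 drop A (C beats it: P:10>0 Q:10>6 R:11>4)
P1 drop B (C beats it: P:10>7 Q:10>9 R:11>4)
P1 drop E (C beats it: P:10>9 Q:10>5 R:11>6)
P2 drop Q (P beats it: C:9>5 D:4>1)
P1→{C,D} P2→{P,R}

IESDS → P1:{C,D} P2:{P,R}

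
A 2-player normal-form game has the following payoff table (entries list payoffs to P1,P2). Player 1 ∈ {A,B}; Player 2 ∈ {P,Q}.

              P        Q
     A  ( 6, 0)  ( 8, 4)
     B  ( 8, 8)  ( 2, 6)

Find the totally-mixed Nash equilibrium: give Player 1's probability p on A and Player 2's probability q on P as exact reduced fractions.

p=1/3, q=3/4

P1 indiff ⇒ q·6+(1-q)·8 = q·8+(1-q)·2 ⇒ q(-2) = (1-q)(-6) ⇒ q = 3/4
P2 indiff ⇒ p·0+(1-p)·8 = p·4+(1-p)·6 ⇒ p(-4) = (1-p)(-2) ⇒ p = 1/3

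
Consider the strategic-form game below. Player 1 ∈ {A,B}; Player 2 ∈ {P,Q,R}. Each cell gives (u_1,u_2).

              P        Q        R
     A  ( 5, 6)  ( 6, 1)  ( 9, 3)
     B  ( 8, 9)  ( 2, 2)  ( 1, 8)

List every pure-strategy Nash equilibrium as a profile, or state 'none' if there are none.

NE set: (B,P)

(A,P): not NE [P1→B gives 8>5]
(A,Q): not NE [P2→P gives 6>1]
(A,R): not NE [P2→P gives 6>3]
(B,P): NE
(B,Q): not NE [P1→A gives 6>2; P2→P gives 9>2]
(B,R): not NE [P1→A gives 9>1; P2→P gives 9>8]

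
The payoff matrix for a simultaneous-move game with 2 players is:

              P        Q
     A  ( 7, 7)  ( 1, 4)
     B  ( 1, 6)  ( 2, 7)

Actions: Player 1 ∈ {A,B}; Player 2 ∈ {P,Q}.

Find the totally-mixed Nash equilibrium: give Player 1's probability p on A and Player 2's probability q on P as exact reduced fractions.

P1 indiff ⇒ q·7+(1-q)·1 = q·1+(1-q)·2 ⇒ q(6) = (1-q)(1) ⇒ q = 1/7
P2 indiff ⇒ p·7+(1-p)·6 = p·4+(1-p)·7 ⇒ p(3) = (1-p)(1) ⇒ p = 1/4

P1 mixes 1/4 on A; P2 mixes 1/7 on P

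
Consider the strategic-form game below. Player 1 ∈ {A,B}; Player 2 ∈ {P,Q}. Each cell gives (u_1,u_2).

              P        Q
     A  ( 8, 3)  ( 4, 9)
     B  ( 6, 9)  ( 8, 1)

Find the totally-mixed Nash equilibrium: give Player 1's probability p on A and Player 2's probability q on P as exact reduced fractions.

P1 mixes 4/7 on A; P2 mixes 2/3 on P

P1 indiff ⇒ q·8+(1-q)·4 = q·6+(1-q)·8 ⇒ q(2) = (1-q)(4) ⇒ q = 2/3
P2 indiff ⇒ p·3+(1-p)·9 = p·9+(1-p)·1 ⇒ p(-6) = (1-p)(-8) ⇒ p = 4/7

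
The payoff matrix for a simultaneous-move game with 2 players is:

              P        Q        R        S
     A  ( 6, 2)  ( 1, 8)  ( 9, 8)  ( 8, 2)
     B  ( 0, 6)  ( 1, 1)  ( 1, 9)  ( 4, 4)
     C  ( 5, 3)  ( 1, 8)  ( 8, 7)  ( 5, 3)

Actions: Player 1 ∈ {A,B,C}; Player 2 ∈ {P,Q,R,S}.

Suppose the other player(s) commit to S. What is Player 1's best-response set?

argmax u_1 = {A}

u_1(A vs S) = 8
u_1(B vs S) = 4
u_1(C vs S) = 5
max payoff 8 at {A}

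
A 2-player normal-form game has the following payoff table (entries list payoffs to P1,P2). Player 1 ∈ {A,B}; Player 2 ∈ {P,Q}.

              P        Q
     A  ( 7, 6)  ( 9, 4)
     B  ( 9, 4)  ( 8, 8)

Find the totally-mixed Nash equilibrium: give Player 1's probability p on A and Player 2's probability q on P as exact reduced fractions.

P1 indiff ⇒ q·7+(1-q)·9 = q·9+(1-q)·8 ⇒ q(-2) = (1-q)(-1) ⇒ q = 1/3
P2 indiff ⇒ p·6+(1-p)·4 = p·4+(1-p)·8 ⇒ p(2) = (1-p)(4) ⇒ p = 2/3

P1 mixes 2/3 on A; P2 mixes 1/3 on P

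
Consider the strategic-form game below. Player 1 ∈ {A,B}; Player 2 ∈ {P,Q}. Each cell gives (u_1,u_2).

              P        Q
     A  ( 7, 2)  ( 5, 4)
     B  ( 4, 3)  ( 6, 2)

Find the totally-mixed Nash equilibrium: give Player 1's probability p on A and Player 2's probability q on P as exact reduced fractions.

(p,q) = (1/3, 1/4)

P1 indiff ⇒ q·7+(1-q)·5 = q·4+(1-q)·6 ⇒ q(3) = (1-q)(1) ⇒ q = 1/4
P2 indiff ⇒ p·2+(1-p)·3 = p·4+(1-p)·2 ⇒ p(-2) = (1-p)(-1) ⇒ p = 1/3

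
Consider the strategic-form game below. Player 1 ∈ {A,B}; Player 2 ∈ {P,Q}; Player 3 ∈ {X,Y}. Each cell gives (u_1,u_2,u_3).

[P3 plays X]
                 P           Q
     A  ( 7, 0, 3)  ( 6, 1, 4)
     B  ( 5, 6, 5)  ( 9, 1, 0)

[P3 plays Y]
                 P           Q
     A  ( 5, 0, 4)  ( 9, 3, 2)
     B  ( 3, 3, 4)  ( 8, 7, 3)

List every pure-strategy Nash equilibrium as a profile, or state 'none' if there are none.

(A,P,X): not NE [P2→Q gives 1>0; P3→Y gives 4>3]
(A,P,Y): not NE [P2→Q gives 3>0]
(A,Q,X): not NE [P1→B gives 9>6]
(A,Q,Y): not NE [P3→X gives 4>2]
(B,P,X): not NE [P1→A gives 7>5]
(B,P,Y): not NE [P1→A gives 5>3; P2→Q gives 7>3; P3→X gives 5>4]
(B,Q,X): not NE [P2→P gives 6>1; P3→Y gives 3>0]
(B,Q,Y): not NE [P1→A gives 9>8]

No pure NE.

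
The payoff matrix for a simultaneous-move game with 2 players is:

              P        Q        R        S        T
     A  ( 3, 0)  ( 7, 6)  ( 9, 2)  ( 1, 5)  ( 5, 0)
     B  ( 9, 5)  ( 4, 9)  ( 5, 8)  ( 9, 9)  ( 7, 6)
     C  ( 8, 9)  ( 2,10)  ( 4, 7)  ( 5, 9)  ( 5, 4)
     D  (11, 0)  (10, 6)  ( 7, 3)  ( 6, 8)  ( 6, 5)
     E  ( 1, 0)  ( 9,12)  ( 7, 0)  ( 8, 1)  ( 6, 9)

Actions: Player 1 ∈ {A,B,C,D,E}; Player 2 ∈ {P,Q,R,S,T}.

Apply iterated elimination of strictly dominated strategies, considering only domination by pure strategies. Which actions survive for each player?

Remaining: P1:{B,D,E} P2:{Q,S}

P1 drop C (B beats it: P:9>8 Q:4>2 R:5>4 S:9>5 T:7>5)
P2 drop P (Q beats it: A:6>0 B:9>5 D:6>0 E:12>0)
P2 drop R (Q beats it: A:6>2 B:9>8 D:6>3 E:12>0)
P1 drop A (D beats it: Q:10>7 S:6>1 T:6>5)
P2 drop T (Q beats it: B:9>6 D:6>5 E:12>9)
P1→{B,D,E} P2→{Q,S}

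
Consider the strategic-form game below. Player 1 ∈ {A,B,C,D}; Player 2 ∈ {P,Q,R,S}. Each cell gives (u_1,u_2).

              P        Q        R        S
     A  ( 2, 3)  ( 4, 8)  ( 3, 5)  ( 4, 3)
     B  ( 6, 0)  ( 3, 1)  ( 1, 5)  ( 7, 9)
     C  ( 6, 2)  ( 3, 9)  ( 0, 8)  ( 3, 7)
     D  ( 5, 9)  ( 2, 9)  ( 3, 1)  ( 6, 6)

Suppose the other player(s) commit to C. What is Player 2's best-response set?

u_2(P vs C) = 2
u_2(Q vs C) = 9
u_2(R vs C) = 8
u_2(S vs C) = 7
max payoff 9 at {Q}

argmax u_2 = {Q}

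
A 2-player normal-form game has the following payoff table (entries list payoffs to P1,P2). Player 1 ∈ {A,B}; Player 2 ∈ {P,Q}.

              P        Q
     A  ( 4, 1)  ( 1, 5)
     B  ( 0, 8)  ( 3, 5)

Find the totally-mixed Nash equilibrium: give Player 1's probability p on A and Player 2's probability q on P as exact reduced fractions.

P1 indiff ⇒ q·4+(1-q)·1 = q·0+(1-q)·3 ⇒ q(4) = (1-q)(2) ⇒ q = 1/3
P2 indiff ⇒ p·1+(1-p)·8 = p·5+(1-p)·5 ⇒ p(-4) = (1-p)(-3) ⇒ p = 3/7

p=3/7, q=1/3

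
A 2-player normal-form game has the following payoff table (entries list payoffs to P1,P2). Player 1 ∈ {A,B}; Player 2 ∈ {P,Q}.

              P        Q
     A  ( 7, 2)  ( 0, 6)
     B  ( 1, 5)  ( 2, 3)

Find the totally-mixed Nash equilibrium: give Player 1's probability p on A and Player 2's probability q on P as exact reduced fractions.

P1 mixes 1/3 on A; P2 mixes 1/4 on P

P1 indiff ⇒ q·7+(1-q)·0 = q·1+(1-q)·2 ⇒ q(6) = (1-q)(2) ⇒ q = 1/4
P2 indiff ⇒ p·2+(1-p)·5 = p·6+(1-p)·3 ⇒ p(-4) = (1-p)(-2) ⇒ p = 1/3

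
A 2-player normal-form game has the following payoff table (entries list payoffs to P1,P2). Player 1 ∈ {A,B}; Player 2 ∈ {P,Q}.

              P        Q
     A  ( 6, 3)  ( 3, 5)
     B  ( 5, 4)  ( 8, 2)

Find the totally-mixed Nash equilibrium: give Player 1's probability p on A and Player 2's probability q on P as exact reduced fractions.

P1 indiff ⇒ q·6+(1-q)·3 = q·5+(1-q)·8 ⇒ q(1) = (1-q)(5) ⇒ q = 5/6
P2 indiff ⇒ p·3+(1-p)·4 = p·5+(1-p)·2 ⇒ p(-2) = (1-p)(-2) ⇒ p = 1/2

P1 mixes 1/2 on A; P2 mixes 5/6 on P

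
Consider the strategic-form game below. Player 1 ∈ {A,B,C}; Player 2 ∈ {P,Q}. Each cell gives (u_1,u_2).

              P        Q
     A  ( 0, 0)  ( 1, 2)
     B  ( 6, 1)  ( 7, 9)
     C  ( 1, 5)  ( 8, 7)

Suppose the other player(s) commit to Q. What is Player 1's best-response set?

argmax u_1 = {C}

u_1(A vs Q) = 1
u_1(B vs Q) = 7
u_1(C vs Q) = 8
max payoff 8 at {C}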